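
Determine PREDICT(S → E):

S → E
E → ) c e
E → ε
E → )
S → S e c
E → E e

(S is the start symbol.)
{ $, ')', 'e' }

PREDICT(S → E) = (FIRST(RHS) \ {ε}) ∪ (FOLLOW(S) if ε ∈ FIRST(RHS), i.e. RHS ⇒* ε)
FIRST(E) = { ')', 'e', ε }
FIRST(E) = { ')', 'e', ε }
ε ∈ FIRST(E) (the right-hand side is nullable), so add FOLLOW(S) = { $, 'e' }
PREDICT(S → E) = { $, ')', 'e' }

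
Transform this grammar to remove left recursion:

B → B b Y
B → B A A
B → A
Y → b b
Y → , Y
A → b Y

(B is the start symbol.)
B is directly left-recursive. The standard transformation for
  A → A α₁ | ... | A α_m | β₁ | ... | β_n
is
  A  → β₁ A' | ... | β_n A'
  A' → α₁ A' | ... | α_m A' | ε

B → A becomes B → A B'
B → B b Y becomes B' → b Y B'
B → B A A becomes B' → A A B'
Add B' → ε

Productions for other non-terminals are unchanged:
  Y → b b
  Y → , Y
  A → b Y

Resulting grammar:
B → A B'
B' → b Y B'
B' → A A B'
B' → ε
Y → b b
Y → , Y
A → b Y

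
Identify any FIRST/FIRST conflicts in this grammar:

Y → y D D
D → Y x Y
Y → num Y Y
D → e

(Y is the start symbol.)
No FIRST/FIRST conflicts.

A FIRST/FIRST conflict occurs when two productions N → α and N → β for the same non-terminal have FIRST(α) ∩ FIRST(β) ≠ ∅ (with ε ∈ FIRST of a nullable right-hand side, so two nullable alternatives also conflict).

FIRST sets of the non-terminals at (or reachable through a nullable prefix from) the front of some alternative:
  FIRST(Y) = { 'num', 'y' }

Productions for Y:
  Y → y D D: FIRST = { 'y' }
  Y → num Y Y: FIRST = { 'num' }
Productions for D:
  D → Y x Y: FIRST = { 'num', 'y' }
  D → e: FIRST = { 'e' }

All alternatives of each non-terminal have pairwise disjoint FIRST sets.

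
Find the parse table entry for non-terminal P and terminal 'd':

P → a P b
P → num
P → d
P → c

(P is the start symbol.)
P → d

To find M[P, 'd'], we find productions for P where 'd' is in the predict set (PREDICT(N → α) = (FIRST(α) \ {ε}) ∪ (FOLLOW(N) if α ⇒* ε)).

P → a P b: PREDICT = { 'a' }
P → num: PREDICT = { 'num' }
P → d: PREDICT = { 'd' }
  'd' is in predict set, so this production goes in M[P, 'd']
P → c: PREDICT = { 'c' }

M[P, 'd'] = P → d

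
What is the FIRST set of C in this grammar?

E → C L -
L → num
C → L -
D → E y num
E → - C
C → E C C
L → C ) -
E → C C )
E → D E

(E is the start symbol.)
{ '-', 'num' }

FIRST sets of the other non-terminals involved (by the same procedure, iterated to a fixed point):
  FIRST(L) = { '-', 'num' }
  FIRST(E) = { '-', 'num' }

From C → L -:
  - L is a non-terminal: add FIRST(L) \ {ε} = { '-', 'num' }
    L is not nullable, so stop
From C → E C C:
  - E is a non-terminal: add FIRST(E) \ {ε} = { '-', 'num' }
    E is not nullable, so stop

Collecting: FIRST(C) = { '-', 'num' }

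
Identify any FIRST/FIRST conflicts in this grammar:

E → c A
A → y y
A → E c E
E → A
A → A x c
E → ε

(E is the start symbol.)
A FIRST/FIRST conflict occurs when two productions N → α and N → β for the same non-terminal have FIRST(α) ∩ FIRST(β) ≠ ∅ (with ε ∈ FIRST of a nullable right-hand side, so two nullable alternatives also conflict).

FIRST sets of the non-terminals at (or reachable through a nullable prefix from) the front of some alternative:
  FIRST(A) = { 'c', 'y' }
  FIRST(E) = { 'c', 'y', ε }

Productions for E:
  E → c A: FIRST = { 'c' }
  E → A: FIRST = { 'c', 'y' }
  E → ε: FIRST = { ε }
Productions for A:
  A → y y: FIRST = { 'y' }
  A → E c E: FIRST = { 'c', 'y' }
  A → A x c: FIRST = { 'c', 'y' }

Conflict for E: E → c A and E → A
  Overlap: { 'c' }
Conflict for A: A → y y and A → E c E
  Overlap: { 'y' }
Conflict for A: A → y y and A → A x c
  Overlap: { 'y' }
Conflict for A: A → E c E and A → A x c
  Overlap: { 'c', 'y' }

Answer: Yes. E → c A / E → A on { 'c' }; A → y y / A → E c E on { 'y' }; A → y y / A → A x c on { 'y' }; A → E c E / A → A x c on { 'c', 'y' }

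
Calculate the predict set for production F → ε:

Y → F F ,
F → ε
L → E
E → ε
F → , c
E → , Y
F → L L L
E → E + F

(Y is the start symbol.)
{ '+', ',' }

PREDICT(F → ε) = (FIRST(RHS) \ {ε}) ∪ (FOLLOW(F) if ε ∈ FIRST(RHS), i.e. RHS ⇒* ε)
The right-hand side is ε (FIRST(ε) = { ε }), so the predict set is FOLLOW(F) = { '+', ',' }
PREDICT(F → ε) = { '+', ',' }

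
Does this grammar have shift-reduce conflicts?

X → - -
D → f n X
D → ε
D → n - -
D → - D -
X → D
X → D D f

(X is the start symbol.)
Yes — I0: [D → .] vs [D → . - D -]; I1: [D → .] vs [D → . - D -]; I2: [D → .] vs [D → . - D -]; I8: [D → .] vs [D → . - D -]; I10: [D → .] vs [D → . - D -]; I15: [D → .] vs [D → . - D -]

A shift-reduce conflict occurs when an LR(0) state has both:
  - a complete (reduce) item [A → α .] (dot at the end), and
  - a shift item [B → β . c γ] (dot before a terminal).

Augment with X' → X and build the canonical LR(0) collection (I0 = CLOSURE({[X' → . X]}), then GOTO on every symbol after a dot until no new states appear). It has 16 states:
  I0: { [D → . - D -], [D → . f n X], [D → . n - -], [D → .], [X → . - -], [X → . D D f], [X → . D], [X' → . X] }  — shift, reduce
  I1: { [D → - . D -], [D → . - D -], [D → . f n X], [D → . n - -], [D → .], [X → - . -] }  — shift, reduce
  I2: { [D → . - D -], [D → . f n X], [D → . n - -], [D → .], [X → D . D f], [X → D .] }  — shift, 2 reduces
  I3: { [X' → X .] }  — accept
  I4: { [D → f . n X] }  — shift
  I5: { [D → n . - -] }  — shift
  I6: { [D → n - . -] }  — shift
  I7: { [D → n - - .] }  — reduce
  I8: { [D → . - D -], [D → . f n X], [D → . n - -], [D → .], [D → f n . X], [X → . - -], [X → . D D f], [X → . D] }  — shift, reduce
  I9: { [D → f n X .] }  — reduce
  I10: { [D → - . D -], [D → . - D -], [D → . f n X], [D → . n - -], [D → .] }  — shift, reduce
  I11: { [X → D D . f] }  — shift
  I12: { [X → D D f .] }  — reduce
  I13: { [D → - D . -] }  — shift
  I14: { [D → - D - .] }  — reduce
  I15: { [D → - . D -], [D → . - D -], [D → . f n X], [D → . n - -], [D → .], [X → - - .] }  — shift, 2 reduces

I0 contains reduce item [D → .] and shift items [D → . - D -], [D → . f n X], [D → . n - -], [X → . - -] — shift-reduce conflict.
I1 contains reduce item [D → .] and shift items [D → . - D -], [D → . f n X], [D → . n - -], [X → - . -] — shift-reduce conflict.
I2 contains reduce items [D → .], [X → D .] and shift items [D → . - D -], [D → . f n X], [D → . n - -] — shift-reduce conflict.
I8 contains reduce item [D → .] and shift items [D → . - D -], [D → . f n X], [D → . n - -], [X → . - -] — shift-reduce conflict.
I10 contains reduce item [D → .] and shift items [D → . - D -], [D → . f n X], [D → . n - -] — shift-reduce conflict.
I15 contains reduce items [D → .], [X → - - .] and shift items [D → . - D -], [D → . f n X], [D → . n - -] — shift-reduce conflict.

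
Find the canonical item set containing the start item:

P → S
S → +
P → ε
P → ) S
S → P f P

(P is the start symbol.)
{ [P → . ) S], [P → . S], [P → .], [P' → . P], [S → . +], [S → . P f P] }

First, augment the grammar with P' → P
I₀ = CLOSURE({ [P' → . P] }):
  [P' → . P] has the dot before P: add [P → . S], [P → .], [P → . ) S]
  [P → . S] has the dot before S: add [S → . +], [S → . P f P]
No further items can be added.

I₀ = { [P → . ) S], [P → . S], [P → .], [P' → . P], [S → . +], [S → . P f P] }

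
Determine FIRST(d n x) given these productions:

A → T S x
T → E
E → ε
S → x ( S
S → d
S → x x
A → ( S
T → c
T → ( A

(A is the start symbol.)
To compute FIRST(d n x), process the symbols left to right:
Symbol d is a terminal. Add 'd' and stop.
FIRST(d n x) = { 'd' }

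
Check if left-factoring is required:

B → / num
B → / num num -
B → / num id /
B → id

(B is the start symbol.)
Yes, B has productions with common prefix '/ num'

Left-factoring is needed when two productions for the same non-terminal
share a common prefix on the right-hand side.

Productions for B:
  B → / num
  B → / num num -
  B → / num id /
  B → id

Found common prefix '/ num' in productions for B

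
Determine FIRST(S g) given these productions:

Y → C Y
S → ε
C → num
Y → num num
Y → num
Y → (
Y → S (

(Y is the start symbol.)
FIRST sets of the non-terminals involved (from the grammar, by fixed-point iteration):
  FIRST(S) = { ε }

To compute FIRST(S g), process the symbols left to right:
Symbol S is a non-terminal. Add FIRST(S) \ {ε} = { }
S is nullable (ε ∈ FIRST(S)), continue to the next symbol.
Symbol g is a terminal. Add 'g' and stop.
FIRST(S g) = { 'g' }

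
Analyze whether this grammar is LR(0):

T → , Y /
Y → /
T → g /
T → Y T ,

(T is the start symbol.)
Yes, the grammar is LR(0)

A grammar is LR(0) if no state in the canonical LR(0) collection has:
  - both a shift item (dot before a terminal) and a complete item (shift-reduce conflict), or
  - two or more complete items (reduce-reduce conflict; the accept item [T' → T .] counts as a complete item here).

Augment with T' → T and build the canonical LR(0) collection (I0 = CLOSURE({[T' → . T]}), then GOTO on every symbol after a dot until no new states appear). It has 11 states:
  I0: { [T → . , Y /], [T → . Y T ,], [T → . g /], [T' → . T], [Y → . /] }  — shift
  I1: { [T → , . Y /], [Y → . /] }  — shift
  I2: { [Y → / .] }  — reduce
  I3: { [T' → T .] }  — accept
  I4: { [T → . , Y /], [T → . Y T ,], [T → . g /], [T → Y . T ,], [Y → . /] }  — shift
  I5: { [T → g . /] }  — shift
  I6: { [T → g / .] }  — reduce
  I7: { [T → Y T . ,] }  — shift
  I8: { [T → Y T , .] }  — reduce
  I9: { [T → , Y . /] }  — shift
  I10: { [T → , Y / .] }  — reduce

Every state is either a pure shift/goto state or contains exactly one complete item and nothing to shift — no conflicts. The grammar is LR(0).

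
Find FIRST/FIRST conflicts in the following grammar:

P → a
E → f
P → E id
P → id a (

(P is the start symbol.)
No FIRST/FIRST conflicts.

A FIRST/FIRST conflict occurs when two productions N → α and N → β for the same non-terminal have FIRST(α) ∩ FIRST(β) ≠ ∅ (with ε ∈ FIRST of a nullable right-hand side, so two nullable alternatives also conflict).

FIRST sets of the non-terminals at (or reachable through a nullable prefix from) the front of some alternative:
  FIRST(E) = { 'f' }

Productions for P:
  P → a: FIRST = { 'a' }
  P → E id: FIRST = { 'f' }
  P → id a (: FIRST = { 'id' }
E has only one production, so no FIRST/FIRST conflict is possible there.

All alternatives of each non-terminal have pairwise disjoint FIRST sets.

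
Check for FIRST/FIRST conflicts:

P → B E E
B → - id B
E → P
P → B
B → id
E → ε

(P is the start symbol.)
Yes. P → B E E / P → B on { '-', 'id' }

FIRST sets of the non-terminals at (or reachable through a nullable prefix from) the front of some alternative:
  FIRST(B) = { '-', 'id' }
  FIRST(P) = { '-', 'id' }

Productions for P:
  P → B E E: FIRST = { '-', 'id' }
  P → B: FIRST = { '-', 'id' }
Productions for B:
  B → - id B: FIRST = { '-' }
  B → id: FIRST = { 'id' }
Productions for E:
  E → P: FIRST = { '-', 'id' }
  E → ε: FIRST = { ε }

Conflict for P: P → B E E and P → B
  Overlap: { '-', 'id' }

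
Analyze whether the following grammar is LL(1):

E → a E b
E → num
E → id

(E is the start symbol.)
For E:
  PREDICT(E → a E b) = { 'a' }
  PREDICT(E → num) = { 'num' }
  PREDICT(E → id) = { 'id' }

All predict sets are disjoint. The grammar IS LL(1).

Answer: Yes, the grammar is LL(1).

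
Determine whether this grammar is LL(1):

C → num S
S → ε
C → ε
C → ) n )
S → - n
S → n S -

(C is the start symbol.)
No. Predict set conflict for S: { '-' }

A grammar is LL(1) if for each non-terminal N with multiple productions, the predict sets of those productions are pairwise disjoint, where PREDICT(N → α) = (FIRST(α) \ {ε}) ∪ (FOLLOW(N) if α ⇒* ε).

Relevant sets:
  FOLLOW(C) = { $ }
  FOLLOW(S) = { $, '-' }

For C:
  PREDICT(C → num S) = { 'num' }
  PREDICT(C → ε) = { $ }
  PREDICT(C → ')' n ')') = { ')' }
For S:
  PREDICT(S → ε) = { $, '-' }
  PREDICT(S → '-' n) = { '-' }
  PREDICT(S → n S '-') = { 'n' }

Conflict found: Predict set conflict for S: { '-' }
The grammar is NOT LL(1).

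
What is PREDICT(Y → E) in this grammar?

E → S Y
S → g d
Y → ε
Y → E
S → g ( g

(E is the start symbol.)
PREDICT(Y → E) = (FIRST(RHS) \ {ε}) ∪ (FOLLOW(Y) if ε ∈ FIRST(RHS), i.e. RHS ⇒* ε)
FIRST(E) = { 'g' }
FIRST(E) = { 'g' }
ε ∉ FIRST(E), so FOLLOW(Y) is not added.
PREDICT(Y → E) = { 'g' }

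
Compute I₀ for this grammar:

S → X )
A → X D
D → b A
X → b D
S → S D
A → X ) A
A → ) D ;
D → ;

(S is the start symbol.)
First, augment the grammar with S' → S
I₀ = CLOSURE({ [S' → . S] }):
  [S' → . S] has the dot before S: add [S → . X )], [S → . S D]
  [S → . X )] has the dot before X: add [X → . b D]
No further items can be added.

I₀ = { [S → . S D], [S → . X )], [S' → . S], [X → . b D] }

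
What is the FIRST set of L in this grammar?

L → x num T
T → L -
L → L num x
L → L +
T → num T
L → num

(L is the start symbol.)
{ 'num', 'x' }

To compute FIRST(L), examine every production with L on the left-hand side, reading each right-hand side left to right until a non-nullable symbol is reached.

From L → x num T:
  - x is a terminal: add 'x' and stop
From L → L num x:
  - L is the symbol being defined: contributes nothing new
    L is not nullable, so stop
From L → L +:
  - L is the symbol being defined: contributes nothing new
    L is not nullable, so stop
From L → num:
  - num is a terminal: add 'num' and stop

Collecting: FIRST(L) = { 'num', 'x' }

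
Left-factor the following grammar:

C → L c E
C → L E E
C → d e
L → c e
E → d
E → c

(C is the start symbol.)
Left-factoring transforms A → αβ₁ | αβ₂ into A → αA' and A' → β₁ | β₂
(α is the longest common prefix among the alternatives). Repeat until
no nonterminal has two alternatives with a common prefix.

Round 1: C has alternatives sharing prefix 'L'. Introduce C': C → L C'
  Add: C' → c E
  Add: C' → E E

No remaining common prefixes — done.

Resulting grammar:
C → L C'
C' → c E
C' → E E
C → d e
L → c e
E → d
E → c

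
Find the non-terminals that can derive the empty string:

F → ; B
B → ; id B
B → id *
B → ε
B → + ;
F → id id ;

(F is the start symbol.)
ε-productions: B → ε
So B is immediately nullable.
No further non-terminal can be added: every production for the remaining non-terminals contains a terminal or a non-nullable non-terminal.
Nullable = { 'B' }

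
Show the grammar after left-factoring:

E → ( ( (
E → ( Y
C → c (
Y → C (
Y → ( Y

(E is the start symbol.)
E → ( E'
E' → ( (
E' → Y
C → c (
Y → C (
Y → ( Y

Left-factoring transforms A → αβ₁ | αβ₂ into A → αA' and A' → β₁ | β₂
(α is the longest common prefix among the alternatives). Repeat until
no nonterminal has two alternatives with a common prefix.

Round 1: E has alternatives sharing prefix '('. Introduce E': E → ( E'
  Add: E' → ( (
  Add: E' → Y

No remaining common prefixes — done.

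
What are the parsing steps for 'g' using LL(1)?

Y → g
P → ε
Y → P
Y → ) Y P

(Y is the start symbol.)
LL(1) parsing maintains a stack (initially the start symbol over $) and the input. At each step: if the stack top is a terminal, match it against the current input token; if it is a non-terminal N, replace it with the RHS of M[N, lookahead] (the unique production whose predict set contains the lookahead).

Stack is shown with the top on the left.

Stack  Input  Action
--------------------
Y $    g $    output Y → g
g $    g $    match 'g'
$      $      accept

The string is accepted.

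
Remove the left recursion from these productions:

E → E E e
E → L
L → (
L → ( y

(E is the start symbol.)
E → L E'
E' → E e E'
E' → ε
L → (
L → ( y

E is directly left-recursive. The standard transformation for
  A → A α₁ | ... | A α_m | β₁ | ... | β_n
is
  A  → β₁ A' | ... | β_n A'
  A' → α₁ A' | ... | α_m A' | ε

E → L becomes E → L E'
E → E E e becomes E' → E e E'
Add E' → ε

Productions for other non-terminals are unchanged:
  L → (
  L → ( y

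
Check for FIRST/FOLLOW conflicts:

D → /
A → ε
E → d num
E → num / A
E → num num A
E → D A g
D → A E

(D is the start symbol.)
A FIRST/FOLLOW conflict occurs when a non-terminal N has a nullable alternative N → β (β ⇒* ε) and another alternative N → α with FIRST(α) ∩ FOLLOW(N) ≠ ∅: on such a lookahead the parser cannot decide between expanding α and letting N vanish via β.

Nullable non-terminals: A.
A has a nullable alternative but only one production, so nothing to check.

D, E have no nullable alternative, so no FIRST/FOLLOW check is needed there.

No FIRST/FOLLOW conflicts found.

Answer: No FIRST/FOLLOW conflicts.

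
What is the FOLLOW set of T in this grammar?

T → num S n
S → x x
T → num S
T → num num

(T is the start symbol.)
To compute FOLLOW(T), find every occurrence of T on a right-hand side N → α T β: add FIRST(β) \ {ε}, and if β is empty or nullable also add FOLLOW(N). Iterate to a fixed point.

T is the start symbol, so $ ∈ FOLLOW(T).
T does not occur on any right-hand side.

Taking the union: FOLLOW(T) = { $ }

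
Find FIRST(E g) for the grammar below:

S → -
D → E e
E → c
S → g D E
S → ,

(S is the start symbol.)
{ 'c' }

FIRST sets of the non-terminals involved (from the grammar, by fixed-point iteration):
  FIRST(E) = { 'c' }

To compute FIRST(E g), process the symbols left to right:
Symbol E is a non-terminal. Add FIRST(E) \ {ε} = { 'c' }
E is not nullable (ε ∉ FIRST(E)), so stop here.
FIRST(E g) = { 'c' }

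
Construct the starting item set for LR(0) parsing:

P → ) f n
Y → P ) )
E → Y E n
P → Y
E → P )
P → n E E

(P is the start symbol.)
{ [P → . ) f n], [P → . Y], [P → . n E E], [P' → . P], [Y → . P ) )] }

First, augment the grammar with P' → P
I₀ = CLOSURE({ [P' → . P] }):
  [P' → . P] has the dot before P: add [P → . ) f n], [P → . Y], [P → . n E E]
  [P → . Y] has the dot before Y: add [Y → . P ) )]
No further items can be added.

I₀ = { [P → . ) f n], [P → . Y], [P → . n E E], [P' → . P], [Y → . P ) )] }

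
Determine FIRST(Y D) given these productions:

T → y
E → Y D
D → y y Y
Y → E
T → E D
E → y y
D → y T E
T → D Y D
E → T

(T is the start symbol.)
{ 'y' }

FIRST sets of the non-terminals involved (from the grammar, by fixed-point iteration):
  FIRST(Y) = { 'y' }

To compute FIRST(Y D), process the symbols left to right:
Symbol Y is a non-terminal. Add FIRST(Y) \ {ε} = { 'y' }
Y is not nullable (ε ∉ FIRST(Y)), so stop here.
FIRST(Y D) = { 'y' }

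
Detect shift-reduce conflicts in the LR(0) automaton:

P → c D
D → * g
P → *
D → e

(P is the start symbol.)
Augment with P' → P and build the canonical LR(0) collection (I0 = CLOSURE({[P' → . P]}), then GOTO on every symbol after a dot until no new states appear). It has 8 states:
  I0: { [P → . *], [P → . c D], [P' → . P] }  — shift
  I1: { [P → * .] }  — reduce
  I2: { [P' → P .] }  — accept
  I3: { [D → . * g], [D → . e], [P → c . D] }  — shift
  I4: { [D → * . g] }  — shift
  I5: { [P → c D .] }  — reduce
  I6: { [D → e .] }  — reduce
  I7: { [D → * g .] }  — reduce

No state contains both a complete item and a shift item.

Answer: No shift-reduce conflicts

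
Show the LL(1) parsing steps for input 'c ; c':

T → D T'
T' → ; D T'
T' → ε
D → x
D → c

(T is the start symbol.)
LL(1) parsing maintains a stack (initially the start symbol over $) and the input. At each step: if the stack top is a terminal, match it against the current input token; if it is a non-terminal N, replace it with the RHS of M[N, lookahead] (the unique production whose predict set contains the lookahead).

Stack is shown with the top on the left.

Stack     Input    Action
-------------------------
T $       c ; c $  output T → D T'
D T' $    c ; c $  output D → c
c T' $    c ; c $  match 'c'
T' $      ; c $    output T' → ; D T'
; D T' $  ; c $    match ';'
D T' $    c $      output D → c
c T' $    c $      match 'c'
T' $      $        output T' → ε
$         $        accept

The string is accepted.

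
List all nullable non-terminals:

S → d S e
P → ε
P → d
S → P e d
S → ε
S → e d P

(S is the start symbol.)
A non-terminal is nullable if it can derive ε (the empty string): either it has an ε-production, or it has a production whose right-hand side consists entirely of nullable non-terminals.

ε-productions: P → ε, S → ε
So P, S are immediately nullable.
Every non-terminal is now nullable.
Nullable = { 'P', 'S' }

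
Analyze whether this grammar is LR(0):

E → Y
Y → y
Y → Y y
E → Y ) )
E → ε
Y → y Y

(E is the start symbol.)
Augment with E' → E and build the canonical LR(0) collection (I0 = CLOSURE({[E' → . E]}), then GOTO on every symbol after a dot until no new states appear). It has 8 states:
  I0: { [E → . Y ) )], [E → . Y], [E → .], [E' → . E], [Y → . Y y], [Y → . y Y], [Y → . y] }  — shift, reduce
  I1: { [E' → E .] }  — accept
  I2: { [E → Y . ) )], [E → Y .], [Y → Y . y] }  — shift, reduce
  I3: { [Y → . Y y], [Y → . y Y], [Y → . y], [Y → y . Y], [Y → y .] }  — shift, reduce
  I4: { [Y → Y . y], [Y → y Y .] }  — shift, reduce
  I5: { [Y → Y y .] }  — reduce
  I6: { [E → Y ) . )] }  — shift
  I7: { [E → Y ) ) .] }  — reduce

Conflict in state I0:
  Shift-reduce conflict between [E → .] and [Y → . y]
So the grammar is NOT LR(0).

Answer: No. Shift-reduce conflict between [E → .] and [Y → . y]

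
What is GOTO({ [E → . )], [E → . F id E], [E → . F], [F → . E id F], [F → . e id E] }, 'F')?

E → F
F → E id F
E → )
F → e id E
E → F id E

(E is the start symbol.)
GOTO(I, 'F') = CLOSURE({ [A → αX.β] : [A → α.Xβ] ∈ I, X = 'F' })

Items with dot before 'F', with the dot advanced:
  [E → . F] → [E → F .]
  [E → . F id E] → [E → F . id E]
Closure adds nothing (no advanced item has the dot before a non-terminal).

GOTO = { [E → F . id E], [E → F .] }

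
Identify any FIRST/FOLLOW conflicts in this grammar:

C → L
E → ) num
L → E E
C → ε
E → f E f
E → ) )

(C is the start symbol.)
A FIRST/FOLLOW conflict occurs when a non-terminal N has a nullable alternative N → β (β ⇒* ε) and another alternative N → α with FIRST(α) ∩ FOLLOW(N) ≠ ∅: on such a lookahead the parser cannot decide between expanding α and letting N vanish via β.

Nullable non-terminals: C.
FIRST sets used below: FIRST(L) = { ')', 'f' }

C: nullable alternative(s) C → ε; FOLLOW(C) = { $ }
  C → L: FIRST \ {ε} = { ')', 'f' } — disjoint from FOLLOW(C)
  C → ε: FIRST \ {ε} = { } — this is the only nullable alternative, skip

E, L have no nullable alternative, so no FIRST/FOLLOW check is needed there.

No FIRST/FOLLOW conflicts found.

Answer: No FIRST/FOLLOW conflicts.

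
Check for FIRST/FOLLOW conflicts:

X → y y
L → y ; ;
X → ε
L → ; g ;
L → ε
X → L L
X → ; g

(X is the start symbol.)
Yes. L → y ';' ';' with FOLLOW(L) on { 'y' }; L → ';' g ';' with FOLLOW(L) on { ';' }

A FIRST/FOLLOW conflict occurs when a non-terminal N has a nullable alternative N → β (β ⇒* ε) and another alternative N → α with FIRST(α) ∩ FOLLOW(N) ≠ ∅: on such a lookahead the parser cannot decide between expanding α and letting N vanish via β.

Nullable non-terminals: L, X.
FIRST sets used below: FIRST(L) = { ';', 'y', ε }

L: nullable alternative(s) L → ε; FOLLOW(L) = { $, ';', 'y' }
  L → y ; ;: FIRST \ {ε} = { 'y' } — overlaps FOLLOW(L) on { 'y' }: CONFLICT
  L → ; g ;: FIRST \ {ε} = { ';' } — overlaps FOLLOW(L) on { ';' }: CONFLICT
  L → ε: FIRST \ {ε} = { } — this is the only nullable alternative, skip

X: nullable alternative(s) X → ε, X → L L; FOLLOW(X) = { $ }
  X → y y: FIRST \ {ε} = { 'y' } — disjoint from FOLLOW(X)
  X → ε: FIRST \ {ε} = { } — disjoint from FOLLOW(X)
  X → L L: FIRST \ {ε} = { ';', 'y' } — disjoint from FOLLOW(X)
  X → ; g: FIRST \ {ε} = { ';' } — disjoint from FOLLOW(X)

So the grammar has 2 FIRST/FOLLOW conflicts (marked CONFLICT above).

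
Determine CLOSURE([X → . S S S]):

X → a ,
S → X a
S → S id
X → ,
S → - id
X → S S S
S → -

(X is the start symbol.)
{ [S → . - id], [S → . -], [S → . S id], [S → . X a], [X → . ,], [X → . S S S], [X → . a ,] }

To compute CLOSURE, for each item [A → α.Bβ] where B is a non-terminal, add [B → .γ] for all productions B → γ; repeat for the newly added items until nothing changes.

Start with: [X → . S S S]
  [X → . S S S] has the dot before S: add [S → . X a], [S → . S id], [S → . - id], [S → . -]
  [S → . X a] has the dot before X: add [X → . a ,], [X → . ,]
No further items can be added.

CLOSURE = { [S → . - id], [S → . -], [S → . S id], [S → . X a], [X → . ,], [X → . S S S], [X → . a ,] }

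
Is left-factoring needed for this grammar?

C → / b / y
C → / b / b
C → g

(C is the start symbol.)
Yes, C has productions with common prefix '/ b /'

Left-factoring is needed when two productions for the same non-terminal
share a common prefix on the right-hand side.

Productions for C:
  C → / b / y
  C → / b / b
  C → g

Found common prefix '/ b /' in productions for C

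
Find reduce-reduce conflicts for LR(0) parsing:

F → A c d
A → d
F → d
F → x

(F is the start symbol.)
A reduce-reduce conflict occurs when an LR(0) state has two complete items [A → α .] and [B → β .] — both call for a reduction, and with no lookahead the parser cannot choose between them.

Augment with F' → F and build the canonical LR(0) collection (I0 = CLOSURE({[F' → . F]}), then GOTO on every symbol after a dot until no new states appear). It has 7 states:
  I0: { [A → . d], [F → . A c d], [F → . d], [F → . x], [F' → . F] }  — shift
  I1: { [F → A . c d] }  — shift
  I2: { [F' → F .] }  — accept
  I3: { [A → d .], [F → d .] }  — 2 reduces
  I4: { [F → x .] }  — reduce
  I5: { [F → A c . d] }  — shift
  I6: { [F → A c d .] }  — reduce

I3 contains complete items [A → d .], [F → d .] — reduce-reduce conflict.

Answer: Yes — I3: [A → d .] vs [F → d .]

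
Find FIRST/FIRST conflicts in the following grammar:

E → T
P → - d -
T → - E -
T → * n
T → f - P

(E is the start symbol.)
Productions for T:
  T → - E -: FIRST = { '-' }
  T → * n: FIRST = { '*' }
  T → f - P: FIRST = { 'f' }
E, P have only one production, so no FIRST/FIRST conflict is possible there.

All alternatives of each non-terminal have pairwise disjoint FIRST sets.

Answer: No FIRST/FIRST conflicts.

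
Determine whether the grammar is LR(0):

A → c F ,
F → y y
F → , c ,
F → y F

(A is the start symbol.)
No. Shift-reduce conflict between [F → y y .] and [F → . , c ,]

A grammar is LR(0) if no state in the canonical LR(0) collection has:
  - both a shift item (dot before a terminal) and a complete item (shift-reduce conflict), or
  - two or more complete items (reduce-reduce conflict; the accept item [A' → A .] counts as a complete item here).

Augment with A' → A and build the canonical LR(0) collection (I0 = CLOSURE({[A' → . A]}), then GOTO on every symbol after a dot until no new states appear). It has 11 states:
  I0: { [A → . c F ,], [A' → . A] }  — shift
  I1: { [A' → A .] }  — accept
  I2: { [A → c . F ,], [F → . , c ,], [F → . y F], [F → . y y] }  — shift
  I3: { [F → , . c ,] }  — shift
  I4: { [A → c F . ,] }  — shift
  I5: { [F → . , c ,], [F → . y F], [F → . y y], [F → y . F], [F → y . y] }  — shift
  I6: { [F → y F .] }  — reduce
  I7: { [F → . , c ,], [F → . y F], [F → . y y], [F → y . F], [F → y . y], [F → y y .] }  — shift, reduce
  I8: { [A → c F , .] }  — reduce
  I9: { [F → , c . ,] }  — shift
  I10: { [F → , c , .] }  — reduce

Conflict in state I7:
  Shift-reduce conflict between [F → y y .] and [F → . , c ,]
So the grammar is NOT LR(0).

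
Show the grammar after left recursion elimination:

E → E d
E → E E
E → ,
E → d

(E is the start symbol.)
E → , E'
E → d E'
E' → d E'
E' → E E'
E' → ε

E is directly left-recursive. The standard transformation for
  A → A α₁ | ... | A α_m | β₁ | ... | β_n
is
  A  → β₁ A' | ... | β_n A'
  A' → α₁ A' | ... | α_m A' | ε

E → , becomes E → , E'
E → d becomes E → d E'
E → E d becomes E' → d E'
E → E E becomes E' → E E'
Add E' → ε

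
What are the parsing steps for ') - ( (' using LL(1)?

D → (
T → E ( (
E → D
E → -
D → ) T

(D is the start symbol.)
LL(1) parsing maintains a stack (initially the start symbol over $) and the input. At each step: if the stack top is a terminal, match it against the current input token; if it is a non-terminal N, replace it with the RHS of M[N, lookahead] (the unique production whose predict set contains the lookahead).

Stack is shown with the top on the left.

Stack    Input      Action
--------------------------
D $      ) - ( ( $  output D → ) T
) T $    ) - ( ( $  match ')'
T $      - ( ( $    output T → E ( (
E ( ( $  - ( ( $    output E → -
- ( ( $  - ( ( $    match '-'
( ( $    ( ( $      match '('
( $      ( $        match '('
$        $          accept

The string is accepted.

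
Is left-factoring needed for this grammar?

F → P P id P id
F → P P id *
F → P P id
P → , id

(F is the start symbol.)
Yes, F has productions with common prefix 'P P id'

Left-factoring is needed when two productions for the same non-terminal
share a common prefix on the right-hand side.

Productions for F:
  F → P P id P id
  F → P P id *
  F → P P id

Found common prefix 'P P id' in productions for F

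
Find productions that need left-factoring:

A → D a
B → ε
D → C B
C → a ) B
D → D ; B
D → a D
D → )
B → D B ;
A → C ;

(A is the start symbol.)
No, left-factoring is not needed

Left-factoring is needed when two productions for the same non-terminal
share a common prefix on the right-hand side.

Productions for A:
  A → D a
  A → C ;
Productions for B:
  B → ε
  B → D B ;
Productions for D:
  D → C B
  D → D ; B
  D → a D
  D → )

No common prefixes found.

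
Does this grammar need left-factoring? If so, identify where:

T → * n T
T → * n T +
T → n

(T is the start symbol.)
Left-factoring is needed when two productions for the same non-terminal
share a common prefix on the right-hand side.

Productions for T:
  T → * n T
  T → * n T +
  T → n

Found common prefix '* n T' in productions for T

Answer: Yes, T has productions with common prefix '* n T'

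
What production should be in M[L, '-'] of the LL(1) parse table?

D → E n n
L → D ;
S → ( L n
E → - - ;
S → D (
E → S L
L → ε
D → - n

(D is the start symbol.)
To find M[L, '-'], we find productions for L where '-' is in the predict set (PREDICT(N → α) = (FIRST(α) \ {ε}) ∪ (FOLLOW(N) if α ⇒* ε)).

Relevant sets:
  FIRST(D) = { '(', '-' }
  FOLLOW(L) = { 'n' }

L → D ;: PREDICT = { '(', '-' }
  '-' is in predict set, so this production goes in M[L, '-']
L → ε: PREDICT = { 'n' }

M[L, '-'] = L → D ;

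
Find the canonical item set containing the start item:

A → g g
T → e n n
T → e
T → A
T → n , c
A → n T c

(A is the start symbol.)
First, augment the grammar with A' → A
I₀ = CLOSURE({ [A' → . A] }):
  [A' → . A] has the dot before A: add [A → . g g], [A → . n T c]
No further items can be added.

I₀ = { [A → . g g], [A → . n T c], [A' → . A] }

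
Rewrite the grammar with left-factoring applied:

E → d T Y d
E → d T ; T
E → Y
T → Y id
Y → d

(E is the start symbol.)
Left-factoring transforms A → αβ₁ | αβ₂ into A → αA' and A' → β₁ | β₂
(α is the longest common prefix among the alternatives). Repeat until
no nonterminal has two alternatives with a common prefix.

Round 1: E has alternatives sharing prefix 'd T'. Introduce E': E → d T E'
  Add: E' → Y d
  Add: E' → ; T

No remaining common prefixes — done.

Resulting grammar:
E → d T E'
E' → Y d
E' → ; T
E → Y
T → Y id
Y → d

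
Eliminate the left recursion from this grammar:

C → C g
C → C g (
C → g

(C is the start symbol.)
C is directly left-recursive. The standard transformation for
  A → A α₁ | ... | A α_m | β₁ | ... | β_n
is
  A  → β₁ A' | ... | β_n A'
  A' → α₁ A' | ... | α_m A' | ε

C → g becomes C → g C'
C → C g becomes C' → g C'
C → C g ( becomes C' → g ( C'
Add C' → ε

Resulting grammar:
C → g C'
C' → g C'
C' → g ( C'
C' → ε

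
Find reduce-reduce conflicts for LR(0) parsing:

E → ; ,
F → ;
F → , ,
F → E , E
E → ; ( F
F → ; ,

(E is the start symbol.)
A reduce-reduce conflict occurs when an LR(0) state has two complete items [A → α .] and [B → β .] — both call for a reduction, and with no lookahead the parser cannot choose between them.

Augment with E' → E and build the canonical LR(0) collection (I0 = CLOSURE({[E' → . E]}), then GOTO on every symbol after a dot until no new states appear). It has 13 states:
  I0: { [E → . ; ( F], [E → . ; ,], [E' → . E] }  — shift
  I1: { [E → ; . ( F], [E → ; . ,] }  — shift
  I2: { [E' → E .] }  — accept
  I3: { [E → . ; ( F], [E → . ; ,], [E → ; ( . F], [F → . , ,], [F → . ; ,], [F → . ;], [F → . E , E] }  — shift
  I4: { [E → ; , .] }  — reduce
  I5: { [F → , . ,] }  — shift
  I6: { [E → ; . ( F], [E → ; . ,], [F → ; . ,], [F → ; .] }  — shift, reduce
  I7: { [F → E . , E] }  — shift
  I8: { [E → ; ( F .] }  — reduce
  I9: { [E → . ; ( F], [E → . ; ,], [F → E , . E] }  — shift
  I10: { [F → E , E .] }  — reduce
  I11: { [E → ; , .], [F → ; , .] }  — 2 reduces
  I12: { [F → , , .] }  — reduce

I11 contains complete items [E → ; , .], [F → ; , .] — reduce-reduce conflict.

Answer: Yes — I11: [E → ; , .] vs [F → ; , .]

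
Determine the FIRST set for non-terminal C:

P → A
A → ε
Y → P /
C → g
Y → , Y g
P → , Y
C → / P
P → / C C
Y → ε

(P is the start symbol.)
To compute FIRST(C), examine every production with C on the left-hand side, reading each right-hand side left to right until a non-nullable symbol is reached.

From C → g:
  - g is a terminal: add 'g' and stop
From C → / P:
  - '/' is a terminal: add '/' and stop

Collecting: FIRST(C) = { '/', 'g' }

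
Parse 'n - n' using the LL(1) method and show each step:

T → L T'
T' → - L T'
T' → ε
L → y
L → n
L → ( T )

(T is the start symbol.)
LL(1) parsing maintains a stack (initially the start symbol over $) and the input. At each step: if the stack top is a terminal, match it against the current input token; if it is a non-terminal N, replace it with the RHS of M[N, lookahead] (the unique production whose predict set contains the lookahead).

Stack is shown with the top on the left.

Stack     Input    Action
-------------------------
T $       n - n $  output T → L T'
L T' $    n - n $  output L → n
n T' $    n - n $  match 'n'
T' $      - n $    output T' → - L T'
- L T' $  - n $    match '-'
L T' $    n $      output L → n
n T' $    n $      match 'n'
T' $      $        output T' → ε
$         $        accept

The string is accepted.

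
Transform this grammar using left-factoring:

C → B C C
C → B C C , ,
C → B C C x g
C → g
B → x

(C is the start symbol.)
C → B C C C'
C' → ε
C' → , ,
C' → x g
C → g
B → x

Left-factoring transforms A → αβ₁ | αβ₂ into A → αA' and A' → β₁ | β₂
(α is the longest common prefix among the alternatives). Repeat until
no nonterminal has two alternatives with a common prefix.

Round 1: C has alternatives sharing prefix 'B C C'. Introduce C': C → B C C C'
  Add: C' → ε
  Add: C' → , ,
  Add: C' → x g

No remaining common prefixes — done.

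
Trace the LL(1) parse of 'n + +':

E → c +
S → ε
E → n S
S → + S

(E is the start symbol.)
Stack is shown with the top on the left.

Stack  Input    Action
----------------------
E $    n + + $  output E → n S
n S $  n + + $  match 'n'
S $    + + $    output S → + S
+ S $  + + $    match '+'
S $    + $      output S → + S
+ S $  + $      match '+'
S $    $        output S → ε
$      $        accept

The string is accepted.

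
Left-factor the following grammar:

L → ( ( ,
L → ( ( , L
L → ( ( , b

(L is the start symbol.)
Left-factoring transforms A → αβ₁ | αβ₂ into A → αA' and A' → β₁ | β₂
(α is the longest common prefix among the alternatives). Repeat until
no nonterminal has two alternatives with a common prefix.

Round 1: L has alternatives sharing prefix '( ( ,'. Introduce L': L → ( ( , L'
  Add: L' → ε
  Add: L' → L
  Add: L' → b

No remaining common prefixes — done.

Resulting grammar:
L → ( ( , L'
L' → ε
L' → L
L' → b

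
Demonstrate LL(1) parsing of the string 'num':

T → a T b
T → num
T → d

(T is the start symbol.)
LL(1) parsing maintains a stack (initially the start symbol over $) and the input. At each step: if the stack top is a terminal, match it against the current input token; if it is a non-terminal N, replace it with the RHS of M[N, lookahead] (the unique production whose predict set contains the lookahead).

Stack is shown with the top on the left.

Stack  Input  Action
--------------------
T $    num $  output T → num
num $  num $  match 'num'
$      $      accept

The string is accepted.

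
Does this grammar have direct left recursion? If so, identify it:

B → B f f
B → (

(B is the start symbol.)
B → B f f: LEFT RECURSIVE (starts with B)
B → (: starts with '('

The grammar has direct left recursion on: B.

Answer: Yes, B is left-recursive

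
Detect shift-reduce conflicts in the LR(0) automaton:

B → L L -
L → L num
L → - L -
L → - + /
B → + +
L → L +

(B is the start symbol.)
No shift-reduce conflicts

A shift-reduce conflict occurs when an LR(0) state has both:
  - a complete (reduce) item [A → α .] (dot at the end), and
  - a shift item [B → β . c γ] (dot before a terminal).

Augment with B' → B and build the canonical LR(0) collection (I0 = CLOSURE({[B' → . B]}), then GOTO on every symbol after a dot until no new states appear). It has 14 states:
  I0: { [B → . + +], [B → . L L -], [B' → . B], [L → . - + /], [L → . - L -], [L → . L +], [L → . L num] }  — shift
  I1: { [B → + . +] }  — shift
  I2: { [L → - . + /], [L → - . L -], [L → . - + /], [L → . - L -], [L → . L +], [L → . L num] }  — shift
  I3: { [B' → B .] }  — accept
  I4: { [B → L . L -], [L → . - + /], [L → . - L -], [L → . L +], [L → . L num], [L → L . +], [L → L . num] }  — shift
  I5: { [L → L + .] }  — reduce
  I6: { [B → L L . -], [L → L . +], [L → L . num] }  — shift
  I7: { [L → L num .] }  — reduce
  I8: { [B → L L - .] }  — reduce
  I9: { [L → - + . /] }  — shift
  I10: { [L → - L . -], [L → L . +], [L → L . num] }  — shift
  I11: { [L → - L - .] }  — reduce
  I12: { [L → - + / .] }  — reduce
  I13: { [B → + + .] }  — reduce

No state contains both a complete item and a shift item.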